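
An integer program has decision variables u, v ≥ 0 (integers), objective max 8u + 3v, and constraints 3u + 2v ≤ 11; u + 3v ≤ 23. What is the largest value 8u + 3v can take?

27

The continuous relaxation peaks at (3.67, 0) with value 29.33; rounding to a feasible lattice point costs some objective.
(u,v)=(3,1): 3·3+2·1=11≤11, 1·3+3·1=6≤23, objective 27.
(u,v)=(3,0): 3·3+2·0=9≤11, 1·3+3·0=3≤23, objective 24.
(u,v)=(2,2): 3·2+2·2=10≤11, 1·2+3·2=8≤23, objective 22.
(u,v)=(2,1): 3·2+2·1=8≤11, 1·2+3·1=5≤23, objective 19.
The best lattice point is (3,1), giving 27.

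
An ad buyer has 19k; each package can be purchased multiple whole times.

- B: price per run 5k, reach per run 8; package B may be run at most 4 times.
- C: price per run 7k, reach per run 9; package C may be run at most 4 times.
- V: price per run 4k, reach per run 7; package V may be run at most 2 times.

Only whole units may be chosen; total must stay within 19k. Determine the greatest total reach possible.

31

2×B and 2×V: price 18 ≤ 19, reach 2·8 + 2·7 = 30.
3×B and 1×V: price 19 ≤ 19, reach 3·8 + 1·7 = 31.
Best is 31.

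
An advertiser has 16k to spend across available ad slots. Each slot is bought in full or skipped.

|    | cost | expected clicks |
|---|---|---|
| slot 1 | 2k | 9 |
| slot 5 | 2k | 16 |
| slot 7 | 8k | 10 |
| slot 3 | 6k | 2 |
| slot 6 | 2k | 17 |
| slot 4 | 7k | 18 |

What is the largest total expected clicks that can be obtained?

slot 1 + slot 5 + slot 7 + slot 6: cost 2 + 2 + 8 + 2 = 14 ≤ 16, expected clicks 9 + 16 + 10 + 17 = 52.
slot 1 + slot 5 + slot 6 + slot 4: cost 2 + 2 + 2 + 7 = 13 ≤ 16, expected clicks 9 + 16 + 17 + 18 = 60.
Best is slot 1, slot 5, slot 6, and slot 4 with total expected clicks 60.

60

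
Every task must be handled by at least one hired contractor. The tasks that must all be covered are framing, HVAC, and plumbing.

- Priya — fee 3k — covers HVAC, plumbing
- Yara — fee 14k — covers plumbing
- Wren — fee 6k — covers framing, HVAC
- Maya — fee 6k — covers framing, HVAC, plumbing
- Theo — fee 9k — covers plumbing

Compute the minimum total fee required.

This is an integer covering problem.
Maya alone covers framing, HVAC, plumbing — every task.
Total fee: 6.

6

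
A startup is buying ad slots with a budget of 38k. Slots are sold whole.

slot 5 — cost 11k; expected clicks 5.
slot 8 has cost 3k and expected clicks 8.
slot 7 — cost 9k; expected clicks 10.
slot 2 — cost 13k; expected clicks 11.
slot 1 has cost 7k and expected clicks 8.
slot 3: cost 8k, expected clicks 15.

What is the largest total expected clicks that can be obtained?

This is an integer program with binary decision variables.
Allowing fractional choices, the relaxed optimum would be about 50.3, but ad slots are indivisible.
slot 5 + slot 8 + slot 7 + slot 1 + slot 3: cost 11 + 3 + 9 + 7 + 8 = 38 ≤ 38, expected clicks 5 + 8 + 10 + 8 + 15 = 46.
slot 7 + slot 2 + slot 1 + slot 3: cost 9 + 13 + 7 + 8 = 37 ≤ 38, expected clicks 10 + 11 + 8 + 15 = 44.
slot 8 + slot 7 + slot 2 + slot 3: cost 3 + 9 + 13 + 8 = 33 ≤ 38, expected clicks 8 + 10 + 11 + 15 = 44.
Best is slot 5, slot 8, slot 7, slot 1, and slot 3 with total expected clicks 46.

46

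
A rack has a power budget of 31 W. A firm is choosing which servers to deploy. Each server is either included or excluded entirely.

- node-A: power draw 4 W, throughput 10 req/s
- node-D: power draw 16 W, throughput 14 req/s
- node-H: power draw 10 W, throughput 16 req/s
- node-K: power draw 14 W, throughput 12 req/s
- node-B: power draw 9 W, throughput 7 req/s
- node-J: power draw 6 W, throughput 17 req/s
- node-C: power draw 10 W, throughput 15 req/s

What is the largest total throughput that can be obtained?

58

This is a 0-1 knapsack instance.
Allowing fractional choices, the relaxed optimum would be about 58.9, but servers are indivisible.
node-A + node-B + node-J + node-C: power draw 4 + 9 + 6 + 10 = 29 ≤ 31, throughput 10 + 7 + 17 + 15 = 49.
node-A + node-H + node-J + node-C: power draw 4 + 10 + 6 + 10 = 30 ≤ 31, throughput 10 + 16 + 17 + 15 = 58.
node-A + node-H + node-B + node-J: power draw 4 + 10 + 9 + 6 = 29 ≤ 31, throughput 10 + 16 + 7 + 17 = 50.
Best is node-A, node-H, node-J, and node-C with total throughput 58.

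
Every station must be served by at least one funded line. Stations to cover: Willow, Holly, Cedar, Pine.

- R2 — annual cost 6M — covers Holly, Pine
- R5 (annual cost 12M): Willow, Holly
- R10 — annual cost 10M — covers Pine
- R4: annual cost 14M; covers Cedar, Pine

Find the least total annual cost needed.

26

The greedy cost-per-new-station heuristic would pick R2, R5, and R4 for 32, but a cheaper cover exists.
Choose R5 and R4: together they cover Willow, Holly, Cedar, Pine — every station.
Total annual cost: 12 + 14 = 26.
No cover costs less than 26.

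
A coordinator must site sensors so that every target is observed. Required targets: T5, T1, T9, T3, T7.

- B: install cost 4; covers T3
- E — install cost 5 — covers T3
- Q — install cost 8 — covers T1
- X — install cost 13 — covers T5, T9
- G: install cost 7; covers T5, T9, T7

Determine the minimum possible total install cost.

Choose B, Q, and G: together they cover T5, T1, T9, T3, T7 — every target.
Total install cost: 4 + 8 + 7 = 19.
No cover costs less than 19.

19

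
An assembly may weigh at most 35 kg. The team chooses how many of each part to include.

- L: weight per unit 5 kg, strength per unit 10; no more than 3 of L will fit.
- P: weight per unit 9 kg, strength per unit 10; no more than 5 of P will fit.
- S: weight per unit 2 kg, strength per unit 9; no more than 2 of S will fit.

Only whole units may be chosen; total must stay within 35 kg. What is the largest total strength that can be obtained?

Take 3×L, 2×P, and 1×S: weight 35 ≤ 35, strength 3·10 + 2·10 + 1·9 = 59.
No other integer combination yields more.

59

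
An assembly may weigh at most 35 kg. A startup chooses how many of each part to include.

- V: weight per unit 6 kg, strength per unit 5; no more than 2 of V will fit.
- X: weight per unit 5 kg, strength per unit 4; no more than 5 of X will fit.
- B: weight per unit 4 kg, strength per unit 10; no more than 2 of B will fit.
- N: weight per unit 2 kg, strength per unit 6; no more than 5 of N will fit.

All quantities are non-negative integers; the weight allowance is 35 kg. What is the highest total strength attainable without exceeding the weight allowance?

64

N has the best ratio (6/2); taking only N gives at most 5×6 = 30 (stopped by the supply cap of 5).
Mixing does better — 2×V, 1×X, 2×B, and 5×N: weight 35 ≤ 35, strength 2·5 + 1·4 + 2·10 + 5·6 = 64.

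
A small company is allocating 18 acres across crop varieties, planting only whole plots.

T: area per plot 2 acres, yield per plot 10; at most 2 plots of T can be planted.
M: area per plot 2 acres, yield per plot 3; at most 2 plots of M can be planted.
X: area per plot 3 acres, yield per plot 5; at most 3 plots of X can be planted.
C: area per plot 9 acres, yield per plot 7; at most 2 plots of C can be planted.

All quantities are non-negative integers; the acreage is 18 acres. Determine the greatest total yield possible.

T has the best ratio (10/2); taking only T gives at most 2×10 = 20 (stopped by the supply cap of 2).
Mixing does better — 2×T, 2×M, and 3×X: area 17 ≤ 18, yield 2·10 + 2·3 + 3·5 = 41.

41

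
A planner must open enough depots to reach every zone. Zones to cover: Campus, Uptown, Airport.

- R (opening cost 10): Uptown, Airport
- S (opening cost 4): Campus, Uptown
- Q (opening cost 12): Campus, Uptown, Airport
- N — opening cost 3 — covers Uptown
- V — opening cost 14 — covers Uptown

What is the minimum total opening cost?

Q alone covers Campus, Uptown, Airport — every zone.
Total opening cost: 12.

12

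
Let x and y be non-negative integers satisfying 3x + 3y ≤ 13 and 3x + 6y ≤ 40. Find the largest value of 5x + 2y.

(x,y)=(4,0): 3·4+3·0=12≤13, 3·4+6·0=12≤40, objective 20.
(x,y)=(3,1): 3·3+3·1=12≤13, 3·3+6·1=15≤40, objective 17.
(x,y)=(3,0): 3·3+3·0=9≤13, 3·3+6·0=9≤40, objective 15.
No feasible integer point exceeds 20.

20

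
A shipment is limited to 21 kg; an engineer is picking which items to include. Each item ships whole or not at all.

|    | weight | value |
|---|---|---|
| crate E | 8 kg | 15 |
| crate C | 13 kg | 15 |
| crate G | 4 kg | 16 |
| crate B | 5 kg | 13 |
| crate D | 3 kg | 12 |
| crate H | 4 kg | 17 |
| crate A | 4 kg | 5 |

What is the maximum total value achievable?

Allowing fractional choices, the relaxed optimum would be about 67.4, but items are indivisible.
crate E + crate G + crate D + crate H: weight 8 + 4 + 3 + 4 = 19 ≤ 21, value 15 + 16 + 12 + 17 = 60.
crate E + crate G + crate B + crate H: weight 8 + 4 + 5 + 4 = 21 ≤ 21, value 15 + 16 + 13 + 17 = 61.
crate G + crate B + crate D + crate H + crate A: weight 4 + 5 + 3 + 4 + 4 = 20 ≤ 21, value 16 + 13 + 12 + 17 + 5 = 63.
Best is crate G, crate B, crate D, crate H, and crate A with total value 63.

63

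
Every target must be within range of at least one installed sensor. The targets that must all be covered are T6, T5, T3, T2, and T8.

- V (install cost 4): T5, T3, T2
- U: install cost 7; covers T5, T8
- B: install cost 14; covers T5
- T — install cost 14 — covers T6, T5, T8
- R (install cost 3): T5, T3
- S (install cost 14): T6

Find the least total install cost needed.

Choose V and T: together they cover T6, T5, T3, T2, T8 — every target.
Total install cost: 4 + 14 = 18.

18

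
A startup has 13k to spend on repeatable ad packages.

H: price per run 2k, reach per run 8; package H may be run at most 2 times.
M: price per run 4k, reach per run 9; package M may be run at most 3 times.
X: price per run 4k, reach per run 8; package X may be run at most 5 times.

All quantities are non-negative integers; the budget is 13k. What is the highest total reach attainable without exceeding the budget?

34

This is a bounded integer knapsack.
H has the best ratio (8/2); taking only H gives at most 2×8 = 16 (stopped by the supply cap of 2).
Mixing does better — 2×H and 2×M: price 12 ≤ 13, reach 2·8 + 2·9 = 34.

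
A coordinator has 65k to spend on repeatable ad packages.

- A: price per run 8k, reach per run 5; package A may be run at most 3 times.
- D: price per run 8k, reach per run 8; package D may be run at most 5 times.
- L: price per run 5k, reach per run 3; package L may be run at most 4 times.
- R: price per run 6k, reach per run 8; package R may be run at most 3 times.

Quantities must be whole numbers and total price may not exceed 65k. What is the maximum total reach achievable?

R has the best ratio (8/6); taking only R gives at most 3×8 = 24 (stopped by the supply cap of 3).
Mixing does better — 5×D, 1×L, and 3×R: price 63 ≤ 65, reach 5·8 + 1·3 + 3·8 = 67.

67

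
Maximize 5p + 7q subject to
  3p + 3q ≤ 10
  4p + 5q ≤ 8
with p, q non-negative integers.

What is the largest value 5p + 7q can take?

10

Relaxing integrality, the LP optimum is 11.20 at (p,q) = (0, 1.6), which is not an integer point.
(p,q)=(2,0): 3·2+3·0=6≤10, 4·2+5·0=8≤8, objective 10.
(p,q)=(0,1): 3·0+3·1=3≤10, 4·0+5·1=5≤8, objective 7.
Maximum is 10 at (p,q)=(2,0).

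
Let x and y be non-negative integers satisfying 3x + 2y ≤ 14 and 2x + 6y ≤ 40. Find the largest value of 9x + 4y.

(x,y)=(4,1): 3·4+2·1=14≤14, 2·4+6·1=14≤40, objective 40.
(x,y)=(4,0): 3·4+2·0=12≤14, 2·4+6·0=8≤40, objective 36.
(x,y)=(3,2): 3·3+2·2=13≤14, 2·3+6·2=18≤40, objective 35.
No feasible integer point exceeds 40.

40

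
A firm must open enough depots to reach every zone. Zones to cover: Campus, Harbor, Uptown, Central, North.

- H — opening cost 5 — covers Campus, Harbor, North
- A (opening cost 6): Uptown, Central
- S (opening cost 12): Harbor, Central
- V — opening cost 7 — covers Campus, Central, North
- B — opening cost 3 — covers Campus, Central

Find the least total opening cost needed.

This is an integer covering problem.
The greedy cost-per-new-zone heuristic would pick B, H, and A for 14, but a cheaper cover exists.
Choose H and A: together they cover Campus, Harbor, Uptown, Central, North — every zone.
Total opening cost: 5 + 6 = 11.
No cover costs less than 11.

11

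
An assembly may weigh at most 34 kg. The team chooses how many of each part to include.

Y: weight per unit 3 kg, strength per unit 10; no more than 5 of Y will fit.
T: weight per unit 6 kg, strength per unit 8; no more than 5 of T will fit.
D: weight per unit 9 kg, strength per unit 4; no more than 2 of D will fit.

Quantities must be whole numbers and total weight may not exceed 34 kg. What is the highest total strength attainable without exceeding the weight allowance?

74

Take 5×Y and 3×T: weight 33 ≤ 34, strength 5·10 + 3·8 = 74.
Y has the best ratio (10/3) and is taken to its limit of 5; remaining capacity is filled optimally with the others.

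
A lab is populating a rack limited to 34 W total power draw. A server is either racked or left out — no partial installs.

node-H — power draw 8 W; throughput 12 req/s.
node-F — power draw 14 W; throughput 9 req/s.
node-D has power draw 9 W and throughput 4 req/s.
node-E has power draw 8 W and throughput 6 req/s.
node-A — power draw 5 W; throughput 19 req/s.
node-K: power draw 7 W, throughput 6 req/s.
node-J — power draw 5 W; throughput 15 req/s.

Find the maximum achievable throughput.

Treat it as a binary knapsack problem.
node-H + node-E + node-A + node-K + node-J: power draw 8 + 8 + 5 + 7 + 5 = 33 ≤ 34, throughput 12 + 6 + 19 + 6 + 15 = 58.
node-H + node-F + node-A + node-J: power draw 8 + 14 + 5 + 5 = 32 ≤ 34, throughput 12 + 9 + 19 + 15 = 55.
node-H + node-D + node-A + node-K + node-J: power draw 8 + 9 + 5 + 7 + 5 = 34 ≤ 34, throughput 12 + 4 + 19 + 6 + 15 = 56.
Best is node-H, node-E, node-A, node-K, and node-J with total throughput 58.

58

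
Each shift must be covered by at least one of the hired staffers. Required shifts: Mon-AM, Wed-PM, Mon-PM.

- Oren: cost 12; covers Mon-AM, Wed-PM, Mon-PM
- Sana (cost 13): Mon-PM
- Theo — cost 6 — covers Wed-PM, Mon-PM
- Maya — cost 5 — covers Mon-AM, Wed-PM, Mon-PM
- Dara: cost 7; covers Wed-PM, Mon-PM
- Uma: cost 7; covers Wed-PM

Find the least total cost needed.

Maya alone covers Mon-AM, Wed-PM, Mon-PM — every shift.
Total cost: 5.

5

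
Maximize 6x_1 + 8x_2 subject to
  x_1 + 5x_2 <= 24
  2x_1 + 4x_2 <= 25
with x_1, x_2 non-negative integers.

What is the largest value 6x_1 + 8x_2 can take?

72

Relaxing integrality, the LP optimum is 75.00 at (x_1,x_2) = (12.5, 0), which is not an integer point.
(x_1,x_2)=(12,0): 1·12+5·0=12≤24, 2·12+4·0=24≤25, objective 72.
(x_1,x_2)=(11,0): 1·11+5·0=11≤24, 2·11+4·0=22≤25, objective 66.
No feasible integer point exceeds 72.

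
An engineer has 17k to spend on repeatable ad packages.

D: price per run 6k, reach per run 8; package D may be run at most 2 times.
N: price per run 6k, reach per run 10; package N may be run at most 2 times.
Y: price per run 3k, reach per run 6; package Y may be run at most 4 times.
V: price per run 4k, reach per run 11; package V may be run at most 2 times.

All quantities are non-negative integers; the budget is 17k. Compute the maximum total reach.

Take 3×Y and 2×V: price 17 ≤ 17, reach 3·6 + 2·11 = 40.
V has the best ratio (11/4) and is taken to its limit of 2; remaining capacity is filled optimally with the others.

40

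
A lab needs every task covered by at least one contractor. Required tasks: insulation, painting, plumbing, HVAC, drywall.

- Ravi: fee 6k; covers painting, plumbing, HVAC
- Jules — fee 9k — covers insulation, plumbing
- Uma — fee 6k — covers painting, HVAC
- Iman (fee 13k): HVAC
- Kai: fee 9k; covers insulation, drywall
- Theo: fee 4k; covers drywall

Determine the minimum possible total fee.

15

The greedy cost-per-new-task heuristic would pick Ravi, Theo, and Jules for 19, but a cheaper cover exists.
Choose Ravi and Kai: together they cover insulation, painting, plumbing, HVAC, drywall — every task.
Total fee: 6 + 9 = 15.
No cover costs less than 15.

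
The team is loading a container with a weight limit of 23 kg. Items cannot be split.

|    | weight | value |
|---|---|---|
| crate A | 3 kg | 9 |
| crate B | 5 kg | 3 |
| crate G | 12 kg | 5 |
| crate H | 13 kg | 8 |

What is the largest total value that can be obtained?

20

crate A + crate B + crate H: weight 3 + 5 + 13 = 21 ≤ 23, value 9 + 3 + 8 = 20.
crate A + crate B + crate G: weight 3 + 5 + 12 = 20 ≤ 23, value 9 + 3 + 5 = 17.
crate A + crate H: weight 3 + 13 = 16 ≤ 23, value 9 + 8 = 17.
Best is crate A, crate B, and crate H with total value 20.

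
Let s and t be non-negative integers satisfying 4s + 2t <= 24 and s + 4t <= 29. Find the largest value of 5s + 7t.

(s,t)=(3,6) is feasible, giving 57.
(s,t)=(1,7) is feasible, giving 54.
(s,t)=(2,6) is feasible, giving 52.
Maximum is 57 at (s,t)=(3,6).

57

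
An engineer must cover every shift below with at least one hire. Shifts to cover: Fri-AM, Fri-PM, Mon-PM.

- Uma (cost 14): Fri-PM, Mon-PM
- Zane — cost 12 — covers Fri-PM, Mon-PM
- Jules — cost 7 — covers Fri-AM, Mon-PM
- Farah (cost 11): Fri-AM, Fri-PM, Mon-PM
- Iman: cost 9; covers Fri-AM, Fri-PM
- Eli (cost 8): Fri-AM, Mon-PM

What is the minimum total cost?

The greedy cost-per-new-shift heuristic would pick Jules and Iman for 16, but a cheaper cover exists.
Farah alone covers Fri-AM, Fri-PM, Mon-PM — every shift.
Total cost: 11.
No cover costs less than 11.

11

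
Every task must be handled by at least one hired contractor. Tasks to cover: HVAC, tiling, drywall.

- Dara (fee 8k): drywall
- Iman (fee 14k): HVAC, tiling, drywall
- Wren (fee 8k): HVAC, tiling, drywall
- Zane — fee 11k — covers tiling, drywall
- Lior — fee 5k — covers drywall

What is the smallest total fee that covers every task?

Wren alone covers HVAC, tiling, drywall — every task.
Total fee: 8.

8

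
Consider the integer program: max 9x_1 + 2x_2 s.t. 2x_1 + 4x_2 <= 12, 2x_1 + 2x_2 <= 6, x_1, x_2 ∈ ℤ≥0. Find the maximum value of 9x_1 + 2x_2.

(x_1,x_2)=(3,0): 2·3+4·0=6≤12, 2·3+2·0=6≤6, objective 27.
(x_1,x_2)=(2,1): 2·2+4·1=8≤12, 2·2+2·1=6≤6, objective 20.
(x_1,x_2)=(2,0): 2·2+4·0=4≤12, 2·2+2·0=4≤6, objective 18.
The best lattice point is (3,0), giving 27.

27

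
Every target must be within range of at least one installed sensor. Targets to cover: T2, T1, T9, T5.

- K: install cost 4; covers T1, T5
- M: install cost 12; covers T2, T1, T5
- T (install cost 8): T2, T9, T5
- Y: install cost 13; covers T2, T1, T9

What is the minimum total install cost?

Choose K and T: together they cover T2, T1, T9, T5 — every target.
Total install cost: 4 + 8 = 12.

12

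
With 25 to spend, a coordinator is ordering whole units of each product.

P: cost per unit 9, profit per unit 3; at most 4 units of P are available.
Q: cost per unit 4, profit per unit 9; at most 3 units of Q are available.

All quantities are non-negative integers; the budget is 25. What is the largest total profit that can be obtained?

Q has the best ratio (9/4); taking only Q gives at most 3×9 = 27 (stopped by the supply cap of 3).
Mixing does better — 1×P and 3×Q: cost 21 ≤ 25, profit 1·3 + 3·9 = 30.

30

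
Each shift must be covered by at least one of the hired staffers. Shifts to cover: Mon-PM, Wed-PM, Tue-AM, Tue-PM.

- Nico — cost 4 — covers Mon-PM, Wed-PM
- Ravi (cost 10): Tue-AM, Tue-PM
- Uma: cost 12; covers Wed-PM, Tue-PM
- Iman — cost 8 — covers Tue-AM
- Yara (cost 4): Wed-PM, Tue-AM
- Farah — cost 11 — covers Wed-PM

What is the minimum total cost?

This is an integer covering problem.
The greedy cost-per-new-shift heuristic would pick Nico, Yara, and Ravi for 18, but a cheaper cover exists.
Choose Nico and Ravi: together they cover Mon-PM, Wed-PM, Tue-AM, Tue-PM — every shift.
Total cost: 4 + 10 = 14.
No cover costs less than 14.

14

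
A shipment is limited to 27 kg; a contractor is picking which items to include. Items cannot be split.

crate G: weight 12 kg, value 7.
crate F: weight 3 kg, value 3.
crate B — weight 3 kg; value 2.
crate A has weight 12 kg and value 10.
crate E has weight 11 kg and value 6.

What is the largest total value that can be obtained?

20

This is a 0-1 knapsack instance.
Take crate G, crate F, and crate A: weight 12 + 3 + 12 = 27 ≤ 27, value 7 + 3 + 10 = 20.
No other feasible combination does better.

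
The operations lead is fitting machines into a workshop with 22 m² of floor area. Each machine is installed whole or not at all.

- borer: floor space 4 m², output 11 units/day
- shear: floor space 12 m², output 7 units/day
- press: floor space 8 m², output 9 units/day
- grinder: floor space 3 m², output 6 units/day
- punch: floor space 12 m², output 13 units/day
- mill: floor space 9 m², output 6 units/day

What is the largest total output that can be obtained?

Allowing fractional choices, the relaxed optimum would be about 33.6, but machines are indivisible.
borer + press + mill: floor space 4 + 8 + 9 = 21 ≤ 22, output 11 + 9 + 6 = 26.
borer + grinder + punch: floor space 4 + 3 + 12 = 19 ≤ 22, output 11 + 6 + 13 = 30.
borer + press + grinder: floor space 4 + 8 + 3 = 15 ≤ 22, output 11 + 9 + 6 = 26.
Best is borer, grinder, and punch with total output 30.

30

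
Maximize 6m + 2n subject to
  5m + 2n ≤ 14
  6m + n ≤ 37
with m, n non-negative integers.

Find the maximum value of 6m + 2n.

The continuous relaxation peaks at (2.8, 0) with value 16.80; rounding to a feasible lattice point costs some objective.
(m,n)=(2,2): 5·2+2·2=14≤14, 6·2+1·2=14≤37, objective 16.
(m,n)=(2,1): 5·2+2·1=12≤14, 6·2+1·1=13≤37, objective 14.
(m,n)=(2,0): 5·2+2·0=10≤14, 6·2+1·0=12≤37, objective 12.
(m,n)=(1,3): 5·1+2·3=11≤14, 6·1+1·3=9≤37, objective 12.
No feasible integer point exceeds 16.

16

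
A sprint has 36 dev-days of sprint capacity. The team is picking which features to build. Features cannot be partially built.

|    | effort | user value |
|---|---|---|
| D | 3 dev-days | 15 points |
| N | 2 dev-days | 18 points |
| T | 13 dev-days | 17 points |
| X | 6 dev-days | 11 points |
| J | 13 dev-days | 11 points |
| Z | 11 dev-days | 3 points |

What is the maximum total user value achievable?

64

Take D, N, T, X, and Z: effort 3 + 2 + 13 + 6 + 11 = 35 ≤ 36, user value 15 + 18 + 17 + 11 + 3 = 64.
No other feasible combination does better.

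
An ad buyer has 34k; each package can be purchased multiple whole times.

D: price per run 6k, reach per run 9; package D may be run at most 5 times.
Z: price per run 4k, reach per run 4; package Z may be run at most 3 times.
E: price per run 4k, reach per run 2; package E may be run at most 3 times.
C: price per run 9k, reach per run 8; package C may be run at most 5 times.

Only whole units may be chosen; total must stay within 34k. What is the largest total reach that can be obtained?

D has the best ratio (9/6); taking only D gives at most 5×9 = 45 (stopped by the price limit).
Mixing does better — 5×D and 1×Z: price 34 ≤ 34, reach 5·9 + 1·4 = 49.

49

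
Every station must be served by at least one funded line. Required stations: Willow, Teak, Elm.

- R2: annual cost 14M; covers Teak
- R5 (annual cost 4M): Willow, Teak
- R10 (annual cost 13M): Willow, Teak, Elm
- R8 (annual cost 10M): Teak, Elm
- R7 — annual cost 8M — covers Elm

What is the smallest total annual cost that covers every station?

12

This is an integer covering problem.
Choose R5 and R7: together they cover Willow, Teak, Elm — every station.
Total annual cost: 4 + 8 = 12.
No cover costs less than 12.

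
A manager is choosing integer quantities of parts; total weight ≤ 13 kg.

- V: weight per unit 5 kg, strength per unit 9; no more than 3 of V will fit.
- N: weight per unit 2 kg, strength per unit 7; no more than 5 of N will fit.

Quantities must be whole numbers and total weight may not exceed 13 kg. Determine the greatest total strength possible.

37

This is a bounded integer knapsack.
N has the best ratio (7/2); taking only N gives at most 5×7 = 35 (stopped by the supply cap of 5).
Mixing does better — 1×V and 4×N: weight 13 ≤ 13, strength 1·9 + 4·7 = 37.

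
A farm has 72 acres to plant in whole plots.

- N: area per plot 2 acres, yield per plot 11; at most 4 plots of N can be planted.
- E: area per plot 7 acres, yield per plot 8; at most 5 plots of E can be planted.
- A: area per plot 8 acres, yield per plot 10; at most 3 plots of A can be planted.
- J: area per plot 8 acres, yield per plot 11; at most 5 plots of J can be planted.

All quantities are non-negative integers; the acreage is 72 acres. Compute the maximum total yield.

Take 4×N, 3×A, and 5×J: area 72 ≤ 72, yield 4·11 + 3·10 + 5·11 = 129.
N has the best ratio (11/2) and is taken to its limit of 4; remaining capacity is filled optimally with the others.

129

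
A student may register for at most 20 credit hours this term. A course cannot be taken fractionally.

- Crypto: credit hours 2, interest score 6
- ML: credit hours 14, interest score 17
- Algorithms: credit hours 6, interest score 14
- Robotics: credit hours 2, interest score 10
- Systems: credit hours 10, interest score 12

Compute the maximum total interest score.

Treat it as a binary knapsack problem.
Algorithms + Robotics + Systems: credit hours 6 + 2 + 10 = 18 ≤ 20, interest score 14 + 10 + 12 = 36.
Crypto + ML + Robotics: credit hours 2 + 14 + 2 = 18 ≤ 20, interest score 6 + 17 + 10 = 33.
Crypto + Algorithms + Robotics + Systems: credit hours 2 + 6 + 2 + 10 = 20 ≤ 20, interest score 6 + 14 + 10 + 12 = 42.
Best is Crypto, Algorithms, Robotics, and Systems with total interest score 42.

42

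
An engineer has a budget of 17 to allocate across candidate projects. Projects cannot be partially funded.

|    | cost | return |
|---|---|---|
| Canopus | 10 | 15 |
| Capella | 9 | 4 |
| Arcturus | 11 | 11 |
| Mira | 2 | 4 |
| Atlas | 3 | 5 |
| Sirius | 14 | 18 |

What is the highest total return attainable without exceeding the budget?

This is an integer program with binary decision variables.
Canopus + Mira + Atlas: cost 10 + 2 + 3 = 15 ≤ 17, return 15 + 4 + 5 = 24.
Atlas + Sirius: cost 3 + 14 = 17 ≤ 17, return 5 + 18 = 23.
Best is Canopus, Mira, and Atlas with total return 24.

24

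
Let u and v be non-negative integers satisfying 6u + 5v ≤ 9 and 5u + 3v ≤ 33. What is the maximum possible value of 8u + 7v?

8

Relaxing integrality, the LP optimum is 12.60 at (u,v) = (0, 1.8), which is not an integer point.
(u,v)=(1,0): 6·1+5·0=6≤9, 5·1+3·0=5≤33, objective 8.
(u,v)=(0,1): 6·0+5·1=5≤9, 5·0+3·1=3≤33, objective 7.
Maximum is 8 at (u,v)=(1,0).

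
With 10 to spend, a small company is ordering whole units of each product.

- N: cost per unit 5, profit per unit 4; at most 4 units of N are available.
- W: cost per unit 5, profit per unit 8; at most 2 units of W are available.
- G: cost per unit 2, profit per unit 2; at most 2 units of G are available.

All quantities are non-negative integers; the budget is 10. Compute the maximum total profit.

Take 2×W: cost 10 ≤ 10, profit 2·8 = 16.
W has the best ratio (8/5) and is taken to its limit of 2; remaining capacity is filled optimally with the others.

16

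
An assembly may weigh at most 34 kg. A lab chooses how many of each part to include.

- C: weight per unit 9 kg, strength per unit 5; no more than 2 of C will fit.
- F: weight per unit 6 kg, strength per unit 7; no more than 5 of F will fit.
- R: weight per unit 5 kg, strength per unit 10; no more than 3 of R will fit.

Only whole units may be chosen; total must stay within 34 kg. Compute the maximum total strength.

Take 3×F and 3×R: weight 33 ≤ 34, strength 3·7 + 3·10 = 51.
R has the best ratio (10/5) and is taken to its limit of 3; remaining capacity is filled optimally with the others.

51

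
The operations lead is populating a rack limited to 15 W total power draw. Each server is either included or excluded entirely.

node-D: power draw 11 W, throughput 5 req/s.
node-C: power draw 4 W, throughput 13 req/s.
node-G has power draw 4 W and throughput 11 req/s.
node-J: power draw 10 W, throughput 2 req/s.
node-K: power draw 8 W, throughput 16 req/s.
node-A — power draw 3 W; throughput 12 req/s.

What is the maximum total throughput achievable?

41

Take node-C, node-K, and node-A: power draw 4 + 8 + 3 = 15 ≤ 15, throughput 13 + 16 + 12 = 41.
No other feasible combination does better.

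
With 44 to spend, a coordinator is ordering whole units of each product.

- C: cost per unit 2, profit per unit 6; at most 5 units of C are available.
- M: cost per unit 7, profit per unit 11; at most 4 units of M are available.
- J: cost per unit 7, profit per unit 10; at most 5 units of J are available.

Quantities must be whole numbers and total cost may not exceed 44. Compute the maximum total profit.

4×C, 3×M, and 2×J: cost 43 ≤ 44, profit 4·6 + 3·11 + 2·10 = 77.
4×C, 4×M, and 1×J: cost 43 ≤ 44, profit 4·6 + 4·11 + 1·10 = 78.
Best is 78.

78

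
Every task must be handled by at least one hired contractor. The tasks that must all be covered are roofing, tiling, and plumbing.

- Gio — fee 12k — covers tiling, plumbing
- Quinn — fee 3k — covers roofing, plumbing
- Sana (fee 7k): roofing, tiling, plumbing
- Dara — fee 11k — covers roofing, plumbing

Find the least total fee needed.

7

The greedy cost-per-new-task heuristic would pick Quinn and Sana for 10, but a cheaper cover exists.
Sana alone covers roofing, tiling, plumbing — every task.
Total fee: 7.
No cover costs less than 7.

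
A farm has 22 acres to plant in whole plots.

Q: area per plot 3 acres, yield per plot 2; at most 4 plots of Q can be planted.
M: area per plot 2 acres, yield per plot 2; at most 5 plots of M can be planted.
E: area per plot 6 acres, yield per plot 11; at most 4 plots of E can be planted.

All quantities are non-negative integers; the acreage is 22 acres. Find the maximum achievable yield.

E has the best ratio (11/6); taking only E gives at most 3×11 = 33 (stopped by the area limit).
Mixing does better — 2×M and 3×E: area 22 ≤ 22, yield 2·2 + 3·11 = 37.

37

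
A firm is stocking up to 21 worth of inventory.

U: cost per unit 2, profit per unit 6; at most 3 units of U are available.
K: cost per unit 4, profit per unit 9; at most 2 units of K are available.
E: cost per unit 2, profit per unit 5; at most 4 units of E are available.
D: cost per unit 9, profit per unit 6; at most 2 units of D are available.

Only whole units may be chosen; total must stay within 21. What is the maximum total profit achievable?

51

U has the best ratio (6/2); taking only U gives at most 3×6 = 18 (stopped by the supply cap of 3).
Mixing does better — 3×U, 2×K, and 3×E: cost 20 ≤ 21, profit 3·6 + 2·9 + 3·5 = 51.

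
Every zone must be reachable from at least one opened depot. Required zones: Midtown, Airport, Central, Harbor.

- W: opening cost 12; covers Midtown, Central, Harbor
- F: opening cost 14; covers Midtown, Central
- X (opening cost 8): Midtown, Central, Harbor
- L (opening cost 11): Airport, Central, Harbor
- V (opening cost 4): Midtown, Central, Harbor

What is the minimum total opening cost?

Choose L and V: together they cover Midtown, Airport, Central, Harbor — every zone.
Total opening cost: 11 + 4 = 15.

15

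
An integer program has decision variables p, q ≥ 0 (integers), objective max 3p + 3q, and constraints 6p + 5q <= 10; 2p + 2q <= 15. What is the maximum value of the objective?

6

(p,q)=(0,2): 6·0+5·2=10≤10, 2·0+2·2=4≤15, objective 6.
(p,q)=(0,1): 6·0+5·1=5≤10, 2·0+2·1=2≤15, objective 3.
The best lattice point is (0,2), giving 6.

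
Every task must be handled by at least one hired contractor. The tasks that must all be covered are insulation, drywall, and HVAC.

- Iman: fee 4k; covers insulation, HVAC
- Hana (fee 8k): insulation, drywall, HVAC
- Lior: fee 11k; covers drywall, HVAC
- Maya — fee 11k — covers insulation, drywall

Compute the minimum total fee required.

8

This is an integer covering problem.
The greedy cost-per-new-task heuristic would pick Iman and Hana for 12, but a cheaper cover exists.
Hana alone covers insulation, drywall, HVAC — every task.
Total fee: 8.
No cover costs less than 8.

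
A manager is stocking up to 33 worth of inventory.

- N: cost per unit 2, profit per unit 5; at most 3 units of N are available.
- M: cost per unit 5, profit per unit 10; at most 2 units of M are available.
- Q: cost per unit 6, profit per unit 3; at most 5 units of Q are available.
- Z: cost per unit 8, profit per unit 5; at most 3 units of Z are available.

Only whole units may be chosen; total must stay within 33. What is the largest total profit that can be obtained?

45

N has the best ratio (5/2); taking only N gives at most 3×5 = 15 (stopped by the supply cap of 3).
Mixing does better — 3×N, 2×M, and 2×Z: cost 32 ≤ 33, profit 3·5 + 2·10 + 2·5 = 45.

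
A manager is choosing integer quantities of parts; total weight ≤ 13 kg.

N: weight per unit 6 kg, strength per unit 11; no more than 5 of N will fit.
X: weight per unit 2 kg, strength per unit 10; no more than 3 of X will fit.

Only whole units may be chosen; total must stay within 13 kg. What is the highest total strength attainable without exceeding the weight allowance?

41

1×N and 2×X: weight 10 ≤ 13, strength 1·11 + 2·10 = 31.
1×N and 3×X: weight 12 ≤ 13, strength 1·11 + 3·10 = 41.
Best is 41.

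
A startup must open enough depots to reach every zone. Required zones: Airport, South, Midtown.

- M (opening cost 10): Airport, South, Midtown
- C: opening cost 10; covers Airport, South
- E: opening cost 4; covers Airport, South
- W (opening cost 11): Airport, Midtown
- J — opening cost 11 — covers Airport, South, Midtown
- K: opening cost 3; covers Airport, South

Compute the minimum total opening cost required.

The greedy cost-per-new-zone heuristic would pick K and M for 13, but a cheaper cover exists.
M alone covers Airport, South, Midtown — every zone.
Total opening cost: 10.
No cover costs less than 10.

10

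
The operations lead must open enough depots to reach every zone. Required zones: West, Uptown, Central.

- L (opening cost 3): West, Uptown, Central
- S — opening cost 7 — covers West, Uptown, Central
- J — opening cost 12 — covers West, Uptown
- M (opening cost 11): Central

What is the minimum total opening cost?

3

L alone covers West, Uptown, Central — every zone.
Total opening cost: 3.
No cover costs less than 3.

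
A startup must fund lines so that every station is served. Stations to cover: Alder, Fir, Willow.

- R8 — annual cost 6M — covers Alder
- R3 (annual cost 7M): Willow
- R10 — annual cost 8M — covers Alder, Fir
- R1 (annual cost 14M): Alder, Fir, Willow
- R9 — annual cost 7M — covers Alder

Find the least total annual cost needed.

14

This is an integer covering problem.
The greedy cost-per-new-station heuristic would pick R10 and R3 for 15, but a cheaper cover exists.
R1 alone covers Alder, Fir, Willow — every station.
Total annual cost: 14.
No cover costs less than 14.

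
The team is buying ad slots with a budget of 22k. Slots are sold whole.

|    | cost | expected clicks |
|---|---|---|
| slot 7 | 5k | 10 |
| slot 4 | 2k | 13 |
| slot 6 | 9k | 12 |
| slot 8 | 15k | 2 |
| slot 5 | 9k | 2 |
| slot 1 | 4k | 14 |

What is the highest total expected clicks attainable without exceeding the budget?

slot 7 + slot 4 + slot 6 + slot 1: cost 5 + 2 + 9 + 4 = 20 ≤ 22, expected clicks 10 + 13 + 12 + 14 = 49.
slot 4 + slot 6 + slot 1: cost 2 + 9 + 4 = 15 ≤ 22, expected clicks 13 + 12 + 14 = 39.
Best is slot 7, slot 4, slot 6, and slot 1 with total expected clicks 49.

49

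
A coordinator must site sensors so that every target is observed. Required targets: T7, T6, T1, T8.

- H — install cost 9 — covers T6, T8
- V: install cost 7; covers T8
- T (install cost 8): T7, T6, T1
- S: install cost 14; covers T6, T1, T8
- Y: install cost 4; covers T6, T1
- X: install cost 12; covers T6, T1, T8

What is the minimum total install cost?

Choose V and T: together they cover T7, T6, T1, T8 — every target.
Total install cost: 7 + 8 = 15.

15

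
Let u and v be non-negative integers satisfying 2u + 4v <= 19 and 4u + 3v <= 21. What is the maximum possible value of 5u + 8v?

39

(u,v)=(3,3) is feasible, giving 39.
(u,v)=(1,4) is feasible, giving 37.
(u,v)=(2,3) is feasible, giving 34.
(u,v)=(3,2) is feasible, giving 31.
The best lattice point is (3,3), giving 39.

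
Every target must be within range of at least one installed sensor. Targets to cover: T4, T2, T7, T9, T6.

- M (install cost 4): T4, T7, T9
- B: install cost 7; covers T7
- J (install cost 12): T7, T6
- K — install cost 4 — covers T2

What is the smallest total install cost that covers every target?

20

Choose M, J, and K: together they cover T4, T2, T7, T9, T6 — every target.
Total install cost: 4 + 12 + 4 = 20.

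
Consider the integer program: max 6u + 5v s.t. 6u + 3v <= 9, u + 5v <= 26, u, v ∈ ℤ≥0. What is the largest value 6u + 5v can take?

(u,v)=(0,3): 6·0+3·3=9≤9, 1·0+5·3=15≤26, objective 15.
(u,v)=(0,2): 6·0+3·2=6≤9, 1·0+5·2=10≤26, objective 10.
No feasible integer point exceeds 15.

15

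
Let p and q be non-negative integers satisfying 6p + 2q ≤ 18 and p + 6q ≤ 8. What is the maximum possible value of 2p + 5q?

(p,q)=(2,1) is feasible, giving 9.
(p,q)=(1,1) is feasible, giving 7.
(p,q)=(3,0) is feasible, giving 6.
(p,q)=(2,0) is feasible, giving 4.
No feasible integer point exceeds 9.

9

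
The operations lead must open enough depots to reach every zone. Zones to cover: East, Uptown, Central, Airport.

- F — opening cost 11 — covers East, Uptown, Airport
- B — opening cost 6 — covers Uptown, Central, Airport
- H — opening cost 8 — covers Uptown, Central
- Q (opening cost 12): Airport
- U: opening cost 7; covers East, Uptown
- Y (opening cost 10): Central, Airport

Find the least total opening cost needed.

13

This is a weighted set-cover instance.
Choose B and U: together they cover East, Uptown, Central, Airport — every zone.
Total opening cost: 6 + 7 = 13.
No cover costs less than 13.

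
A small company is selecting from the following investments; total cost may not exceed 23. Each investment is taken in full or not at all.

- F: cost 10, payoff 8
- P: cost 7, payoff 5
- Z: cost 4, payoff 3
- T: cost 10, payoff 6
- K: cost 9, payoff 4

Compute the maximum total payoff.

Allowing fractional choices, the relaxed optimum would be about 17.2, but investments are indivisible.
F + Z + K: cost 10 + 4 + 9 = 23 ≤ 23, payoff 8 + 3 + 4 = 15.
F + P + Z: cost 10 + 7 + 4 = 21 ≤ 23, payoff 8 + 5 + 3 = 16.
F + T: cost 10 + 10 = 20 ≤ 23, payoff 8 + 6 = 14.
Best is F, P, and Z with total payoff 16.

16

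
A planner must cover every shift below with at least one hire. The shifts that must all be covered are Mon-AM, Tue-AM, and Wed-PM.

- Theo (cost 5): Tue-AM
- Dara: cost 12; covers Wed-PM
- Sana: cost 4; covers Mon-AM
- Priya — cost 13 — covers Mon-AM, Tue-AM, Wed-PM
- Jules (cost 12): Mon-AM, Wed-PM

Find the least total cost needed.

Priya alone covers Mon-AM, Tue-AM, Wed-PM — every shift.
Total cost: 13.

13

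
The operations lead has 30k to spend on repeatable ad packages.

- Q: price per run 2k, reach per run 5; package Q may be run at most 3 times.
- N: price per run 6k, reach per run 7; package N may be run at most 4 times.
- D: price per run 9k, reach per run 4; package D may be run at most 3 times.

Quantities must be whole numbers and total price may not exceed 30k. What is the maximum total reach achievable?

Q has the best ratio (5/2); taking only Q gives at most 3×5 = 15 (stopped by the supply cap of 3).
Mixing does better — 3×Q and 4×N: price 30 ≤ 30, reach 3·5 + 4·7 = 43.

43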